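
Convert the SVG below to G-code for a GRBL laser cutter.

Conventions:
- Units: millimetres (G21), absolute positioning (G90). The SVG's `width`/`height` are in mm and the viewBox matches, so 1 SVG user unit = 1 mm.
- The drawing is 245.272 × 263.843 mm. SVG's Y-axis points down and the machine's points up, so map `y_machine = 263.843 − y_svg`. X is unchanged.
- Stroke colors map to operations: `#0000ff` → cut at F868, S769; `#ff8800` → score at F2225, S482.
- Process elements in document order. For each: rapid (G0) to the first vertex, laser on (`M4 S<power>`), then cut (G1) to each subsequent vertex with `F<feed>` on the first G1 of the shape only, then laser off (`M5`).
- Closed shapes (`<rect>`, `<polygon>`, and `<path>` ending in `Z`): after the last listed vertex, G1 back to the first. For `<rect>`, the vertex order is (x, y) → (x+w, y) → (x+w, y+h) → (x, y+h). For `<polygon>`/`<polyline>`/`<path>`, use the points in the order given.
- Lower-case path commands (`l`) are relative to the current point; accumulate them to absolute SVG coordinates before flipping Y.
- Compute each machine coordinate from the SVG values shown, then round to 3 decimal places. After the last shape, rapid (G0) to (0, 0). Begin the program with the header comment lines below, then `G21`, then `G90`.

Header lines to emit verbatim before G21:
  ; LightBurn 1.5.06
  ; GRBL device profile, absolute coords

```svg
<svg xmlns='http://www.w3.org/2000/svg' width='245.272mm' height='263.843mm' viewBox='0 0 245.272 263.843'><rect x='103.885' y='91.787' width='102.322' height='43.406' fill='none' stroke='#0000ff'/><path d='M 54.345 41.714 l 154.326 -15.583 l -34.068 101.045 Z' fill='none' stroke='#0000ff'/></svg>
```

viewBox `0 0 245.272 263.843` with mm width/height → 1 unit = 1 mm. Flip: y_m = 263.843 − y_svg.

**Shape 1** — `<rect>` rectangle, stroke `#0000ff` → cut (S769, F868). Machine vertices: (103.885,172.056) → (206.207,172.056) → (206.207,128.650) → (103.885,128.650) → (103.885,172.056). Closed: final G1 returns to the first vertex.

**Shape 2** — `<path>` closed polygon, stroke `#0000ff` → cut (S769, F868). Machine vertices: (54.345,222.129) → (208.671,237.712) → (174.603,136.667) → (54.345,222.129). Closed: final G1 returns to the first vertex.

; LightBurn 1.5.06
; GRBL device profile, absolute coords
G21
G90
G0 X103.885 Y172.056
M4 S769
G1 X206.207 Y172.056 F868
G1 X206.207 Y128.650
G1 X103.885 Y128.650
G1 X103.885 Y172.056
M5
G0 X54.345 Y222.129
M4 S769
G1 X208.671 Y237.712 F868
G1 X174.603 Y136.667
G1 X54.345 Y222.129
M5
G0 X0.000 Y0.000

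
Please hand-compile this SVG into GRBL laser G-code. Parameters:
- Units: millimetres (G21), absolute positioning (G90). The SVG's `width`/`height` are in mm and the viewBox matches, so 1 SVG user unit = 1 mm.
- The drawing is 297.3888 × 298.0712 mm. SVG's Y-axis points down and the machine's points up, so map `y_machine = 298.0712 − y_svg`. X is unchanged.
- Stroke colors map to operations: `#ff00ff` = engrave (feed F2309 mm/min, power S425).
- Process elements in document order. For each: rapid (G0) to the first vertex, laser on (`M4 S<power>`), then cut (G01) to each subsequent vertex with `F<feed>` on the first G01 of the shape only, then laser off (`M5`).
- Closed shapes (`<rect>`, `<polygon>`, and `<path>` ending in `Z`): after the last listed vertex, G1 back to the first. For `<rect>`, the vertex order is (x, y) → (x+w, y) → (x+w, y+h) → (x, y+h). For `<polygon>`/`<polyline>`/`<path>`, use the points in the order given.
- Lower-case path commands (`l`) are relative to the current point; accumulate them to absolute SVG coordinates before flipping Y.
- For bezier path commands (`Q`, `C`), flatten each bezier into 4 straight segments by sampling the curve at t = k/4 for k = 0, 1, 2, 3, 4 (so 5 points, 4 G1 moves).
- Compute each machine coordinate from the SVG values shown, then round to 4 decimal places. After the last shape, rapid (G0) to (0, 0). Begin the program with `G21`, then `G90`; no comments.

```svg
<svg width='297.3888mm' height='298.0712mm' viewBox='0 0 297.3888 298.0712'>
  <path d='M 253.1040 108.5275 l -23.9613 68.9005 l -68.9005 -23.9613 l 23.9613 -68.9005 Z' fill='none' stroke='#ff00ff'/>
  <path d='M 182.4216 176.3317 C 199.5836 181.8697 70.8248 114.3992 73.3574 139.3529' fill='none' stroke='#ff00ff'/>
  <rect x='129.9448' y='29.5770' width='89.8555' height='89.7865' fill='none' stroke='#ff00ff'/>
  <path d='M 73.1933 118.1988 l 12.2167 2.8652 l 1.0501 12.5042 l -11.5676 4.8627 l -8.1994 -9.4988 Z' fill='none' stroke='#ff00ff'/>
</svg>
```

G21
G90
G0 X253.1040 Y189.5437
M4 S425
G01 X229.1427 Y120.6432 F2309
G01 X160.2422 Y144.6045
G01 X184.2035 Y213.5050
G01 X253.1040 Y189.5437
M5
G0 X182.4216 Y121.7395
M4 S425
G01 X172.2644 Y128.6902 F2309
G01 X133.3755 Y147.5098
G01 X91.7436 Y162.6889
G01 X73.3574 Y158.7183
M5
G0 X129.9448 Y268.4942
M4 S425
G01 X219.8003 Y268.4942 F2309
G01 X219.8003 Y178.7077
G01 X129.9448 Y178.7077
G01 X129.9448 Y268.4942
M5
G0 X73.1933 Y179.8724
M4 S425
G01 X85.4100 Y177.0072 F2309
G01 X86.4601 Y164.5030
G01 X74.8925 Y159.6403
G01 X66.6931 Y169.1391
G01 X73.1933 Y179.8724
M5
G0 X0.0000 Y0.0000

1 u = 1 mm; y_m = 298.0712 − y.

[1] `<path>` regular polygon, #ff00ff→engrave S425 F2309: (253.1040,189.5437) → (229.1427,120.6432) → (160.2422,144.6045) → (184.2035,213.5050) → (253.1040,189.5437) (closed)

[2] `<path>` cubic bezier, #ff00ff→engrave S425 F2309: (182.4216,121.7395) → (172.2644,128.6902) → (133.3755,147.5098) → (91.7436,162.6889) → (73.3574,158.7183)

[3] `<rect>` rectangle, #ff00ff→engrave S425 F2309: (129.9448,268.4942) → (219.8003,268.4942) → (219.8003,178.7077) → (129.9448,178.7077) → (129.9448,268.4942) (closed)

[4] `<path>` regular polygon, #ff00ff→engrave S425 F2309: (73.1933,179.8724) → (85.4100,177.0072) → (86.4601,164.5030) → (74.8925,159.6403) → (66.6931,169.1391) → (73.1933,179.8724) (closed)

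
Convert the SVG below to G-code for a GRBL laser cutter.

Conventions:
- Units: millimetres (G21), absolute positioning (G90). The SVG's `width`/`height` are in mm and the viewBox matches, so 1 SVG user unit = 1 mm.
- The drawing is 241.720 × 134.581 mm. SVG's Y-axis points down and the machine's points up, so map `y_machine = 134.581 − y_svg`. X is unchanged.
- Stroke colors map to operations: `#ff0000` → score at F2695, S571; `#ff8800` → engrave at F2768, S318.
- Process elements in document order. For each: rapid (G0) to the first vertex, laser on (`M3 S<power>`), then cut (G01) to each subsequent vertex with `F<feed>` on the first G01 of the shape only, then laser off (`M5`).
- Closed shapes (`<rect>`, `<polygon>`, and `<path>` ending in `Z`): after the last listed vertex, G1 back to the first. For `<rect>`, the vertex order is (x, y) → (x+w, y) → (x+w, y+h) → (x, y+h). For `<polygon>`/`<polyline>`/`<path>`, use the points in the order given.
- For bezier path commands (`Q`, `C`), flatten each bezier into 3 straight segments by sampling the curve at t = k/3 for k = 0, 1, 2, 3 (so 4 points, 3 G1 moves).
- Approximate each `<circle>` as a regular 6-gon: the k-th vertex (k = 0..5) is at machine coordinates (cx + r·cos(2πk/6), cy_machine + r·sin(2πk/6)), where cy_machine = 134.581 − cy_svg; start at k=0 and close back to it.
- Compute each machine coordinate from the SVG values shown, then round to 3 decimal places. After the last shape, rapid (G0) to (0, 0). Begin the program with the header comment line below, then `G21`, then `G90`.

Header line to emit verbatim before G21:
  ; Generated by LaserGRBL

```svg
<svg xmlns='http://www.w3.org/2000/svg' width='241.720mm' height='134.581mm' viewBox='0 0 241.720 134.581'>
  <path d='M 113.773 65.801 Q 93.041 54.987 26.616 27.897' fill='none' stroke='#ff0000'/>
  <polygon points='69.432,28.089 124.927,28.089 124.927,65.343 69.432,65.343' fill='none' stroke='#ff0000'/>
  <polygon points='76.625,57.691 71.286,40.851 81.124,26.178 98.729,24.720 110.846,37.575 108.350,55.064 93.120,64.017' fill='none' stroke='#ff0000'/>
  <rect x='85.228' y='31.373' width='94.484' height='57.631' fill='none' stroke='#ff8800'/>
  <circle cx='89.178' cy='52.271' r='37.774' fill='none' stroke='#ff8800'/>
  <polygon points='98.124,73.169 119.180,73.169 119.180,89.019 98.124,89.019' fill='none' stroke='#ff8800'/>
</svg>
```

Since the viewBox matches the mm dimensions, user units are millimetres directly. The only transform is the Y-flip y_m = 134.581 − y_svg.

Shape 1 is a quadratic bezier drawn with `<path>`. Its stroke #ff0000 means score at S571, F2695. After flipping Y the toolpath is (113.773,68.780) → (94.875,77.798) → (65.822,90.432) → (26.616,106.684).

Shape 2 is a rectangle drawn with `<polygon>`. Its stroke #ff0000 means score at S571, F2695. After flipping Y the toolpath is (69.432,106.492) → (124.927,106.492) → (124.927,69.238) → (69.432,69.238) → (69.432,106.492), returning to the start.

Shape 3 is a regular polygon drawn with `<polygon>`. Its stroke #ff0000 means score at S571, F2695. After flipping Y the toolpath is (76.625,76.890) → (71.286,93.730) → (81.124,108.403) → (98.729,109.861) → (110.846,97.006) → (108.350,79.517) → (93.120,70.564) → (76.625,76.890), returning to the start.

Shape 4 is a rectangle drawn with `<rect>`. Its stroke #ff8800 means engrave at S318, F2768. After flipping Y the toolpath is (85.228,103.208) → (179.712,103.208) → (179.712,45.577) → (85.228,45.577) → (85.228,103.208), returning to the start.

Shape 5 is a circle drawn with `<circle>`. Its stroke #ff8800 means engrave at S318, F2768. After flipping Y the toolpath is (126.952,82.310) → (108.065,115.023) → (70.291,115.023) → (51.404,82.310) → (70.291,49.597) → (108.065,49.597) → (126.952,82.310), returning to the start.

Shape 6 is a rectangle drawn with `<polygon>`. Its stroke #ff8800 means engrave at S318, F2768. After flipping Y the toolpath is (98.124,61.412) → (119.180,61.412) → (119.180,45.562) → (98.124,45.562) → (98.124,61.412), returning to the start.

; Generated by LaserGRBL
G21
G90
G0 X113.773 Y68.780
M3 S571
G01 X94.875 Y77.798 F2695
G01 X65.822 Y90.432
G01 X26.616 Y106.684
M5
G0 X69.432 Y106.492
M3 S571
G01 X124.927 Y106.492 F2695
G01 X124.927 Y69.238
G01 X69.432 Y69.238
G01 X69.432 Y106.492
M5
G0 X76.625 Y76.890
M3 S571
G01 X71.286 Y93.730 F2695
G01 X81.124 Y108.403
G01 X98.729 Y109.861
G01 X110.846 Y97.006
G01 X108.350 Y79.517
G01 X93.120 Y70.564
G01 X76.625 Y76.890
M5
G0 X85.228 Y103.208
M3 S318
G01 X179.712 Y103.208 F2768
G01 X179.712 Y45.577
G01 X85.228 Y45.577
G01 X85.228 Y103.208
M5
G0 X126.952 Y82.310
M3 S318
G01 X108.065 Y115.023 F2768
G01 X70.291 Y115.023
G01 X51.404 Y82.310
G01 X70.291 Y49.597
G01 X108.065 Y49.597
G01 X126.952 Y82.310
M5
G0 X98.124 Y61.412
M3 S318
G01 X119.180 Y61.412 F2768
G01 X119.180 Y45.562
G01 X98.124 Y45.562
G01 X98.124 Y61.412
M5
G0 X0.000 Y0.000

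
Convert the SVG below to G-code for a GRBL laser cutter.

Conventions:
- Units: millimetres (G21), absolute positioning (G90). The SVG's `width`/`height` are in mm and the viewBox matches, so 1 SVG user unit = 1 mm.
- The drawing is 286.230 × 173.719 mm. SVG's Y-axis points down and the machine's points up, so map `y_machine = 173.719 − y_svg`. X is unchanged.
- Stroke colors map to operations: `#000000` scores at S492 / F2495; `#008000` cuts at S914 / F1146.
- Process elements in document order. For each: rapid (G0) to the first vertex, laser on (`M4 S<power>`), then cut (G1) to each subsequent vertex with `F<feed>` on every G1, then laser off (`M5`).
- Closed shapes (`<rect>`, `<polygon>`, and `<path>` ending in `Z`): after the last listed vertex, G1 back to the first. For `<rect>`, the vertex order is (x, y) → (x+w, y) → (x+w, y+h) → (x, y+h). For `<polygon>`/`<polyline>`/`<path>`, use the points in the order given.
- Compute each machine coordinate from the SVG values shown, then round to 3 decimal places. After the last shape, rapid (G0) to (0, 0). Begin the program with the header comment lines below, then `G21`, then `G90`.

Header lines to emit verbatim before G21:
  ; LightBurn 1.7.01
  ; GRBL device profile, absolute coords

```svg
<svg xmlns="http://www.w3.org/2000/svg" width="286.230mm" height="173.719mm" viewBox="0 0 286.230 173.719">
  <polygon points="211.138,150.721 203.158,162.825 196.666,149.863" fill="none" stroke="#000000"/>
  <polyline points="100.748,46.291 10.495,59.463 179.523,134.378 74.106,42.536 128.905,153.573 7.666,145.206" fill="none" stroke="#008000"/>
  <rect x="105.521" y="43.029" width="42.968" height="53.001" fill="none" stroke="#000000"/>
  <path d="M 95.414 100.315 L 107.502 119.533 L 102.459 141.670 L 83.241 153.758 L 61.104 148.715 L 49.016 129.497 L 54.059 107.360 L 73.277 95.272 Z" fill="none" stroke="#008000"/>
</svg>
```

1 u = 1 mm; y_m = 173.719 − y.

[1] `<polygon>` regular polygon, #000000→score S492 F2495: (211.138,22.998) → (203.158,10.894) → (196.666,23.856) → (211.138,22.998) (closed)

[2] `<polyline>` open polyline, #008000→cut S914 F1146: (100.748,127.428) → (10.495,114.256) → (179.523,39.341) → (74.106,131.183) → (128.905,20.146) → (7.666,28.513)

[3] `<rect>` rectangle, #000000→score S492 F2495: (105.521,130.690) → (148.489,130.690) → (148.489,77.689) → (105.521,77.689) → (105.521,130.690) (closed)

[4] `<path>` regular polygon, #008000→cut S914 F1146: (95.414,73.404) → (107.502,54.186) → (102.459,32.049) → (83.241,19.961) → (61.104,25.004) → (49.016,44.222) → (54.059,66.359) → (73.277,78.447) → (95.414,73.404) (closed)

; LightBurn 1.7.01
; GRBL device profile, absolute coords
G21
G90
G0 X211.138 Y22.998
M4 S492
G1 X203.158 Y10.894 F2495
G1 X196.666 Y23.856 F2495
G1 X211.138 Y22.998 F2495
M5
G0 X100.748 Y127.428
M4 S914
G1 X10.495 Y114.256 F1146
G1 X179.523 Y39.341 F1146
G1 X74.106 Y131.183 F1146
G1 X128.905 Y20.146 F1146
G1 X7.666 Y28.513 F1146
M5
G0 X105.521 Y130.690
M4 S492
G1 X148.489 Y130.690 F2495
G1 X148.489 Y77.689 F2495
G1 X105.521 Y77.689 F2495
G1 X105.521 Y130.690 F2495
M5
G0 X95.414 Y73.404
M4 S914
G1 X107.502 Y54.186 F1146
G1 X102.459 Y32.049 F1146
G1 X83.241 Y19.961 F1146
G1 X61.104 Y25.004 F1146
G1 X49.016 Y44.222 F1146
G1 X54.059 Y66.359 F1146
G1 X73.277 Y78.447 F1146
G1 X95.414 Y73.404 F1146
M5
G0 X0.000 Y0.000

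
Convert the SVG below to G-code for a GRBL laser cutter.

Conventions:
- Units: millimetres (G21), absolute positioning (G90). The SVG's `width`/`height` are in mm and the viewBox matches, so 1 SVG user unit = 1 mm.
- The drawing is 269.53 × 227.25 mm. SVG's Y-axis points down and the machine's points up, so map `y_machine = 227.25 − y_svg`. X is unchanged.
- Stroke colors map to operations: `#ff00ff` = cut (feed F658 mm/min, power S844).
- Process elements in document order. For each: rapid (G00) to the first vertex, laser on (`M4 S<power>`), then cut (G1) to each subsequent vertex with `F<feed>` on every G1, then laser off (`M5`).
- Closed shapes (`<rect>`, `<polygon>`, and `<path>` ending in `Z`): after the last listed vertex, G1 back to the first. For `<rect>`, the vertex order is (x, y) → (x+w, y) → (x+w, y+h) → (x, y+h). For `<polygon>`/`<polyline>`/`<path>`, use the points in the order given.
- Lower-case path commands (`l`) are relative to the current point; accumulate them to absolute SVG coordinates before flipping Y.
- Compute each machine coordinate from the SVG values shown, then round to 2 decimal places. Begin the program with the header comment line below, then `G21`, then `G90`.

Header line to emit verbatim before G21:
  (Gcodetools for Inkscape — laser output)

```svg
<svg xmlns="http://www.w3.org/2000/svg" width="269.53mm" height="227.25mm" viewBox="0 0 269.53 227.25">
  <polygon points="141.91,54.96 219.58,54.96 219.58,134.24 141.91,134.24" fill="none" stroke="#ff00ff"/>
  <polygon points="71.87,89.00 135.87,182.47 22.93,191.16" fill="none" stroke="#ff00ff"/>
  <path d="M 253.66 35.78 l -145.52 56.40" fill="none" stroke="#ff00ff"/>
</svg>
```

Since the viewBox matches the mm dimensions, user units are millimetres directly. The only transform is the Y-flip y_m = 227.25 − y_svg.

Shape 1 is a rectangle drawn with `<polygon>`. Its stroke #ff00ff means cut at S844, F658. After flipping Y the toolpath is (141.91,172.29) → (219.58,172.29) → (219.58,93.01) → (141.91,93.01) → (141.91,172.29), returning to the start.

Shape 2 is a regular polygon drawn with `<polygon>`. Its stroke #ff00ff means cut at S844, F658. After flipping Y the toolpath is (71.87,138.25) → (135.87,44.78) → (22.93,36.09) → (71.87,138.25), returning to the start.

Shape 3 is a line segment drawn with `<path>`. Its stroke #ff00ff means cut at S844, F658. After flipping Y the toolpath is (253.66,191.47) → (108.14,135.07).

(Gcodetools for Inkscape — laser output)
G21
G90
G00 X141.91 Y172.29
M4 S844
G1 X219.58 Y172.29 F658
G1 X219.58 Y93.01 F658
G1 X141.91 Y93.01 F658
G1 X141.91 Y172.29 F658
M5
G00 X71.87 Y138.25
M4 S844
G1 X135.87 Y44.78 F658
G1 X22.93 Y36.09 F658
G1 X71.87 Y138.25 F658
M5
G00 X253.66 Y191.47
M4 S844
G1 X108.14 Y135.07 F658
M5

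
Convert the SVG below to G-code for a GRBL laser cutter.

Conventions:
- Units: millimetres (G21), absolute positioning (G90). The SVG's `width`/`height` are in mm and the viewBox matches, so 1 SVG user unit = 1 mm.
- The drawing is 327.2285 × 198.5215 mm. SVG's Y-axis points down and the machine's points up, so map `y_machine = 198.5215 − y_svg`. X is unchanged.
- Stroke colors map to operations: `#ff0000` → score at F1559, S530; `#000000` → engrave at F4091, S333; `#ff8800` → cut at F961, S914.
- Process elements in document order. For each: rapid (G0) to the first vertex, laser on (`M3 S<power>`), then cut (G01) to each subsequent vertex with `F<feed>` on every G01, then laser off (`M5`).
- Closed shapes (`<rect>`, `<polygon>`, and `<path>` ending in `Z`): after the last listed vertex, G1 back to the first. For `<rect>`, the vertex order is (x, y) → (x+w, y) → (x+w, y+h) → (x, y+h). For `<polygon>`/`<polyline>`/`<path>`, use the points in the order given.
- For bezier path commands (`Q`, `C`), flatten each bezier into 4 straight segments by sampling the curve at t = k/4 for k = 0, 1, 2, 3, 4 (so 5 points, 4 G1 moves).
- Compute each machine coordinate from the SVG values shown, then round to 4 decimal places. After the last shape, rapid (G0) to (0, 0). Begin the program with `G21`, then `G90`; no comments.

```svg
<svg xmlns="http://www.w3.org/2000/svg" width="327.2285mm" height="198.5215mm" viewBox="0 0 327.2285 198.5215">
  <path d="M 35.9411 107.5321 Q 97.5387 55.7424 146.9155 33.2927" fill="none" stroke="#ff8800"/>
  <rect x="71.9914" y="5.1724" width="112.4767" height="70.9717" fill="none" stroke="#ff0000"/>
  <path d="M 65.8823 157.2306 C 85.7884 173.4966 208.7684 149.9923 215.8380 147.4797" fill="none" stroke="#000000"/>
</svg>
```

viewBox `0 0 327.2285 198.5215` with mm width/height → 1 unit = 1 mm. Flip: y_m = 198.5215 − y_svg.

**Shape 1** — `<path>` quadratic bezier, stroke `#ff8800` → cut (S914, F961). Control points (SVG): P0=(35.9411,107.5321), P1=(97.5387,55.7424), P2=(146.9155,33.2927); sampled at t=k/4. Machine vertices: (35.9411,90.9894) → (65.9761,115.0505) → (94.4835,135.4441) → (121.4633,152.1702) → (146.9155,165.2288). Open path.

**Shape 2** — `<rect>` rectangle, stroke `#ff0000` → score (S530, F1559). Machine vertices: (71.9914,193.3491) → (184.4681,193.3491) → (184.4681,122.3774) → (71.9914,122.3774) → (71.9914,193.3491). Closed: final G1 returns to the first vertex.

**Shape 3** — `<path>` cubic bezier, stroke `#000000` → engrave (S333, F4091). Control points (SVG): P0=(65.8823,157.2306), P1=(85.7884,173.4966), P2=(208.7684,149.9923), P3=(215.8380,147.4797); sampled at t=k/4. Machine vertices: (65.8823,41.2909) → (96.7166,35.5989) → (145.6738,39.1244) → (192.2242,46.1708) → (215.8380,51.0418). Open path.

G21
G90
G0 X35.9411 Y90.9894
M3 S914
G01 X65.9761 Y115.0505 F961
G01 X94.4835 Y135.4441 F961
G01 X121.4633 Y152.1702 F961
G01 X146.9155 Y165.2288 F961
M5
G0 X71.9914 Y193.3491
M3 S530
G01 X184.4681 Y193.3491 F1559
G01 X184.4681 Y122.3774 F1559
G01 X71.9914 Y122.3774 F1559
G01 X71.9914 Y193.3491 F1559
M5
G0 X65.8823 Y41.2909
M3 S333
G01 X96.7166 Y35.5989 F4091
G01 X145.6738 Y39.1244 F4091
G01 X192.2242 Y46.1708 F4091
G01 X215.8380 Y51.0418 F4091
M5
G0 X0.0000 Y0.0000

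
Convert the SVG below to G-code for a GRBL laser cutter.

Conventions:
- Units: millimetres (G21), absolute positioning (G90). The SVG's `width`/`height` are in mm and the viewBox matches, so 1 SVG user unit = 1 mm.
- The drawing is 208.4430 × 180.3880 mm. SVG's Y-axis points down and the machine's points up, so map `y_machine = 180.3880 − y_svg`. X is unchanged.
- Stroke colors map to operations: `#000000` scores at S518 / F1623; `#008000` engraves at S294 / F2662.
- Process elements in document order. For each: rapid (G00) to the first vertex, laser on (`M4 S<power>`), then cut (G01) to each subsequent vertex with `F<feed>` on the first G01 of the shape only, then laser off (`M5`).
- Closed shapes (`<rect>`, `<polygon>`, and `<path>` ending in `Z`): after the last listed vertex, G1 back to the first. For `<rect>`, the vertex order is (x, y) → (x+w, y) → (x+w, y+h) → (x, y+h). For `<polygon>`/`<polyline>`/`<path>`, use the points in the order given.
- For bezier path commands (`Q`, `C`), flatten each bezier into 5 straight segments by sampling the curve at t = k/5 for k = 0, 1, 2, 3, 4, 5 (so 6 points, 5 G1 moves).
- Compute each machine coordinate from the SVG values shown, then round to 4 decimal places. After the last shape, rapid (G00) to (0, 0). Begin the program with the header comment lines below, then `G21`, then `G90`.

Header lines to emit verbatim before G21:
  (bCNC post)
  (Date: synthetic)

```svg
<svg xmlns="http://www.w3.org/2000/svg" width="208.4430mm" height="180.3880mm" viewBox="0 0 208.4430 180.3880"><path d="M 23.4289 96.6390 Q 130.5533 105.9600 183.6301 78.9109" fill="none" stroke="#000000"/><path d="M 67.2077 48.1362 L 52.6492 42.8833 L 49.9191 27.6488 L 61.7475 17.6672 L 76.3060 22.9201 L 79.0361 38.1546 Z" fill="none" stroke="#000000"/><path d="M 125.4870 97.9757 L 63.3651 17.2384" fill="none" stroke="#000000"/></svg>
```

viewBox `0 0 208.4430 180.3880` with mm width/height → 1 unit = 1 mm. Flip: y_m = 180.3880 − y_svg.

**Shape 1** — `<path>` quadratic bezier, stroke `#000000` → score (S518, F1623). Control points (SVG): P0=(23.4289,96.6390), P1=(130.5533,105.9600), P2=(183.6301,78.9109); sampled at t=k/5. Machine vertices: (23.4289,83.7490) → (64.1168,81.4754) → (100.4808,82.1114) → (132.5210,85.6570) → (160.2375,92.1123) → (183.6301,101.4771). Open path.

**Shape 2** — `<path>` regular polygon, stroke `#000000` → score (S518, F1623). Machine vertices: (67.2077,132.2518) → (52.6492,137.5047) → (49.9191,152.7392) → (61.7475,162.7208) → (76.3060,157.4679) → (79.0361,142.2334) → (67.2077,132.2518). Closed: final G1 returns to the first vertex.

**Shape 3** — `<path>` line segment, stroke `#000000` → score (S518, F1623). Machine vertices: (125.4870,82.4123) → (63.3651,163.1496). Open path.

(bCNC post)
(Date: synthetic)
G21
G90
G00 X23.4289 Y83.7490
M4 S518
G01 X64.1168 Y81.4754 F1623
G01 X100.4808 Y82.1114
G01 X132.5210 Y85.6570
G01 X160.2375 Y92.1123
G01 X183.6301 Y101.4771
M5
G00 X67.2077 Y132.2518
M4 S518
G01 X52.6492 Y137.5047 F1623
G01 X49.9191 Y152.7392
G01 X61.7475 Y162.7208
G01 X76.3060 Y157.4679
G01 X79.0361 Y142.2334
G01 X67.2077 Y132.2518
M5
G00 X125.4870 Y82.4123
M4 S518
G01 X63.3651 Y163.1496 F1623
M5
G00 X0.0000 Y0.0000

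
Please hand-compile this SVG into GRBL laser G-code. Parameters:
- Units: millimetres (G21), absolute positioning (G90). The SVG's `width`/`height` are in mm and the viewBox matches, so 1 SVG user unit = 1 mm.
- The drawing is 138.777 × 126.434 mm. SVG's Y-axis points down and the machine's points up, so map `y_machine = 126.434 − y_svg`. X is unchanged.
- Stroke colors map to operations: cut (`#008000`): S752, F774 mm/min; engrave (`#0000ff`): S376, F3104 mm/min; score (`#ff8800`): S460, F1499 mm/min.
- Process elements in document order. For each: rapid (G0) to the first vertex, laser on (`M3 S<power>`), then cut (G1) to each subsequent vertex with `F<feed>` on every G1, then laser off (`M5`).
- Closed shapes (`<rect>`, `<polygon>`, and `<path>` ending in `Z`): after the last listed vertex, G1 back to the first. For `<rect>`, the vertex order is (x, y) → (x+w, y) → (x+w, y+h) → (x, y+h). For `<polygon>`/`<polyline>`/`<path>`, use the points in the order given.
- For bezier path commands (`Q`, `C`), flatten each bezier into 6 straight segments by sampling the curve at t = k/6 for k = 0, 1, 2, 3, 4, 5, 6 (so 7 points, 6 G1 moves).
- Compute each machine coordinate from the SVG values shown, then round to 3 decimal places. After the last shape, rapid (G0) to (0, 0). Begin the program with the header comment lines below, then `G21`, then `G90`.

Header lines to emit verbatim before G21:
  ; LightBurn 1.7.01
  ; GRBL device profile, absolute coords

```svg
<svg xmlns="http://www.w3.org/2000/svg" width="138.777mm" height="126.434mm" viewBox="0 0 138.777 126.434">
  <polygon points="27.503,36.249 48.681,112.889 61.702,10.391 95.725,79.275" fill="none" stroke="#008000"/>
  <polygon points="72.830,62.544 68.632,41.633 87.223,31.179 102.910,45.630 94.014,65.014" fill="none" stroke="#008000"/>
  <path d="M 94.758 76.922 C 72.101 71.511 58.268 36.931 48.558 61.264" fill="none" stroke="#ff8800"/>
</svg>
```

; LightBurn 1.7.01
; GRBL device profile, absolute coords
G21
G90
G0 X27.503 Y90.185
M3 S752
G1 X48.681 Y13.545 F774
G1 X61.702 Y116.043 F774
G1 X95.725 Y47.159 F774
G1 X27.503 Y90.185 F774
M5
G0 X72.830 Y63.890
M3 S752
G1 X68.632 Y84.801 F774
G1 X87.223 Y95.255 F774
G1 X102.910 Y80.804 F774
G1 X94.014 Y61.420 F774
G1 X72.830 Y63.890 F774
M5
G0 X94.758 Y49.512
M3 S460
G1 X84.143 Y54.240 F1499
G1 X74.868 Y61.384 F1499
G1 X66.803 Y68.495 F1499
G1 X59.816 Y73.128 F1499
G1 X53.778 Y72.835 F1499
G1 X48.558 Y65.170 F1499
M5
G0 X0.000 Y0.000

1 u = 1 mm; y_m = 126.434 − y.

[1] `<polygon>` closed polygon, #008000→cut S752 F774: (27.503,90.185) → (48.681,13.545) → (61.702,116.043) → (95.725,47.159) → (27.503,90.185) (closed)

[2] `<polygon>` regular polygon, #008000→cut S752 F774: (72.830,63.890) → (68.632,84.801) → (87.223,95.255) → (102.910,80.804) → (94.014,61.420) → (72.830,63.890) (closed)

[3] `<path>` cubic bezier, #ff8800→score S460 F1499: (94.758,49.512) → (84.143,54.240) → (74.868,61.384) → (66.803,68.495) → (59.816,73.128) → (53.778,72.835) → (48.558,65.170)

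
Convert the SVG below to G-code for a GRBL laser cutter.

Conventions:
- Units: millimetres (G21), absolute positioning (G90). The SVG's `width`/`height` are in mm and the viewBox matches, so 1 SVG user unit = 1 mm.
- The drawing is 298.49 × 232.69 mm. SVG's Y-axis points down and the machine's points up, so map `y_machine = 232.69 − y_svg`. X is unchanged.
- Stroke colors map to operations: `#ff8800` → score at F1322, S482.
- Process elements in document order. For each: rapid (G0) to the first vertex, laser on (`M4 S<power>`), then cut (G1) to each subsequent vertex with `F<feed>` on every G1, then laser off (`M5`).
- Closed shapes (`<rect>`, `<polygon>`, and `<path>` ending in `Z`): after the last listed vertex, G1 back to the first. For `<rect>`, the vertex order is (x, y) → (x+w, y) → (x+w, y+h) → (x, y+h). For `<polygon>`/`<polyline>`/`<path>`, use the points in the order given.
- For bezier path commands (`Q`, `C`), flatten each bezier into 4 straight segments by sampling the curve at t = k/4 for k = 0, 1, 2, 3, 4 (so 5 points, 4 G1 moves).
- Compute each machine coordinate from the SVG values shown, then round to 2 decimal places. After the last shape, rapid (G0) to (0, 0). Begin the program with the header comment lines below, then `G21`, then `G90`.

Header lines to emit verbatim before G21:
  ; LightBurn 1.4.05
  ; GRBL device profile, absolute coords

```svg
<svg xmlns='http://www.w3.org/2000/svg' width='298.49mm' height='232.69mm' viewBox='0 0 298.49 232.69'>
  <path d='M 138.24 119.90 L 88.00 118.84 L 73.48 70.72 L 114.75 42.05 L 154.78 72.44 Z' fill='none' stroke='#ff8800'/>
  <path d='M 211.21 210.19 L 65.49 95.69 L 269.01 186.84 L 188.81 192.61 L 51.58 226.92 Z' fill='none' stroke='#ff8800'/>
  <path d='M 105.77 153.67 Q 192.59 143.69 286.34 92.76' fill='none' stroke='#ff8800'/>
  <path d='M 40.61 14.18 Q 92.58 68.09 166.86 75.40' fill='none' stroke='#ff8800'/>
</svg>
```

; LightBurn 1.4.05
; GRBL device profile, absolute coords
G21
G90
G0 X138.24 Y112.79
M4 S482
G1 X88.00 Y113.85 F1322
G1 X73.48 Y161.97 F1322
G1 X114.75 Y190.64 F1322
G1 X154.78 Y160.25 F1322
G1 X138.24 Y112.79 F1322
M5
G0 X211.21 Y22.50
M4 S482
G1 X65.49 Y137.00 F1322
G1 X269.01 Y45.85 F1322
G1 X188.81 Y40.08 F1322
G1 X51.58 Y5.77 F1322
G1 X211.21 Y22.50 F1322
M5
G0 X105.77 Y79.02
M4 S482
G1 X149.61 Y86.57 F1322
G1 X194.32 Y99.24 F1322
G1 X239.90 Y117.02 F1322
G1 X286.34 Y139.93 F1322
M5
G0 X40.61 Y218.51
M4 S482
G1 X67.99 Y194.47 F1322
G1 X98.16 Y176.25 F1322
G1 X131.11 Y163.86 F1322
G1 X166.86 Y157.29 F1322
M5
G0 X0.00 Y0.00

1 u = 1 mm; y_m = 232.69 − y.

[1] `<path>` regular polygon, #ff8800→score S482 F1322: (138.24,112.79) → (88.00,113.85) → (73.48,161.97) → (114.75,190.64) → (154.78,160.25) → (138.24,112.79) (closed)

[2] `<path>` closed polygon, #ff8800→score S482 F1322: (211.21,22.50) → (65.49,137.00) → (269.01,45.85) → (188.81,40.08) → (51.58,5.77) → (211.21,22.50) (closed)

[3] `<path>` quadratic bezier, #ff8800→score S482 F1322: (105.77,79.02) → (149.61,86.57) → (194.32,99.24) → (239.90,117.02) → (286.34,139.93)

[4] `<path>` quadratic bezier, #ff8800→score S482 F1322: (40.61,218.51) → (67.99,194.47) → (98.16,176.25) → (131.11,163.86) → (166.86,157.29)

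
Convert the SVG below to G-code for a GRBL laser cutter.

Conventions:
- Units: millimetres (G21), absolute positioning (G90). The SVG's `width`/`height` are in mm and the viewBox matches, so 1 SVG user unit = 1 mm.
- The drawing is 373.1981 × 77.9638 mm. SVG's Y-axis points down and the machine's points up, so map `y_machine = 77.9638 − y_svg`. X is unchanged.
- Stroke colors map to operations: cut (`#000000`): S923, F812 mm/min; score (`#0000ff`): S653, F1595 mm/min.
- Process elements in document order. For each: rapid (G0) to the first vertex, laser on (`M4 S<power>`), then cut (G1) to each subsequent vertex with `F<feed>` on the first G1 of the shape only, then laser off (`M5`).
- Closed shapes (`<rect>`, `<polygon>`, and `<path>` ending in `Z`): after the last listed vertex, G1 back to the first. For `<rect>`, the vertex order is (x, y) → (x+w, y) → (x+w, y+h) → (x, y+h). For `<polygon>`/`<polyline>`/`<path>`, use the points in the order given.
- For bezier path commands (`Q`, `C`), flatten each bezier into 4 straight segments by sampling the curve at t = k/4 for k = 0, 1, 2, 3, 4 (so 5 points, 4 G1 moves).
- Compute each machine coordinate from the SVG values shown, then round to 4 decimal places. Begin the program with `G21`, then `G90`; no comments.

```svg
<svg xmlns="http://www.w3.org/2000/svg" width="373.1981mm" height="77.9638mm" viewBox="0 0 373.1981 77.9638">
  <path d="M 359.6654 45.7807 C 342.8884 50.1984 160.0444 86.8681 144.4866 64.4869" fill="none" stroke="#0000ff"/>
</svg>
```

viewBox `0 0 373.1981 77.9638` with mm width/height → 1 unit = 1 mm. Flip: y_m = 77.9638 − y_svg.

**Shape 1** — `<path>` cubic bezier, stroke `#0000ff` → score (S653, F1595). Control points (SVG): P0=(359.6654,45.7807), P1=(342.8884,50.1984), P2=(160.0444,86.8681), P3=(144.4866,64.4869); sampled at t=k/4. Machine vertices: (359.6654,32.1831) → (321.1537,24.2492) → (251.6188,12.7804) → (182.3125,6.3364) → (144.4866,13.4769). Open path.

G21
G90
G0 X359.6654 Y32.1831
M4 S653
G1 X321.1537 Y24.2492 F1595
G1 X251.6188 Y12.7804
G1 X182.3125 Y6.3364
G1 X144.4866 Y13.4769
M5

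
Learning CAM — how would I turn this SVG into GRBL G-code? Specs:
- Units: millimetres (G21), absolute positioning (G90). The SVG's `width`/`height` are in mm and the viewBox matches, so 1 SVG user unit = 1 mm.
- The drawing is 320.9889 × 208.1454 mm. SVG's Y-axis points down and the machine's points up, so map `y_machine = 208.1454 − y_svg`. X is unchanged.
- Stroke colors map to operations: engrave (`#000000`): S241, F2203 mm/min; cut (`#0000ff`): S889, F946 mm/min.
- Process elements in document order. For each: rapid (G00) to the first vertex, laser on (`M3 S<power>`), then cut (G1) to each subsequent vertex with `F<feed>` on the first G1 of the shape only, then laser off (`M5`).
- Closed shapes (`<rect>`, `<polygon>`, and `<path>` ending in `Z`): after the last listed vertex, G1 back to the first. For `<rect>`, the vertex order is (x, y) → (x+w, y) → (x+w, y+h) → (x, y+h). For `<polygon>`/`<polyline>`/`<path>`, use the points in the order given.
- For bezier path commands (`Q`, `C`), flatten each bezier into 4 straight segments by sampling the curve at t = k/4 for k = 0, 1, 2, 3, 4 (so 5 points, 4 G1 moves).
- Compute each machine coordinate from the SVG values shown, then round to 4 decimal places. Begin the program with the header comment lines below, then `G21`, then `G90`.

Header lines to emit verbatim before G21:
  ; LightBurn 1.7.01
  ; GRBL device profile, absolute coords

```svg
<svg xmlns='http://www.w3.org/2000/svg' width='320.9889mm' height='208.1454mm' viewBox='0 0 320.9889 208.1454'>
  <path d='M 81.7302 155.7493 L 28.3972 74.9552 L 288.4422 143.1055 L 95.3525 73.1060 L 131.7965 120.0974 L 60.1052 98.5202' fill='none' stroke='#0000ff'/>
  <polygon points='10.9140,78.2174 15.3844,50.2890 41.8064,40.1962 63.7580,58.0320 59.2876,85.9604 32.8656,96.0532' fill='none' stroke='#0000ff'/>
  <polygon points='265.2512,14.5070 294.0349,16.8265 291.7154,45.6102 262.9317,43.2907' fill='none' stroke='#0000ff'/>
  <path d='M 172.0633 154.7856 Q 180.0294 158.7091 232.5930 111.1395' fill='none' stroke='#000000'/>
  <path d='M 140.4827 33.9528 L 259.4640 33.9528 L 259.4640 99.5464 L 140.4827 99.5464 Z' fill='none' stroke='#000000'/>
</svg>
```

viewBox `0 0 320.9889 208.1454` with mm width/height → 1 unit = 1 mm. Flip: y_m = 208.1454 − y_svg.

**Shape 1** — `<path>` open polyline, stroke `#0000ff` → cut (S889, F946). Machine vertices: (81.7302,52.3961) → (28.3972,133.1902) → (288.4422,65.0399) → (95.3525,135.0394) → (131.7965,88.0480) → (60.1052,109.6252). Open path.

**Shape 2** — `<polygon>` regular polygon, stroke `#0000ff` → cut (S889, F946). Machine vertices: (10.9140,129.9280) → (15.3844,157.8564) → (41.8064,167.9492) → (63.7580,150.1134) → (59.2876,122.1850) → (32.8656,112.0922) → (10.9140,129.9280). Closed: final G1 returns to the first vertex.

**Shape 3** — `<polygon>` regular polygon, stroke `#0000ff` → cut (S889, F946). Machine vertices: (265.2512,193.6384) → (294.0349,191.3189) → (291.7154,162.5352) → (262.9317,164.8547) → (265.2512,193.6384). Closed: final G1 returns to the first vertex.

**Shape 4** — `<path>` quadratic bezier, stroke `#000000` → engrave (S241, F2203). Control points (SVG): P0=(172.0633,154.7856), P1=(180.0294,158.7091), P2=(232.5930,111.1395); sampled at t=k/4. Machine vertices: (172.0633,53.3598) → (178.8337,54.6164) → (191.1788,62.3096) → (209.0985,76.4394) → (232.5930,97.0059). Open path.

**Shape 5** — `<path>` rectangle, stroke `#000000` → engrave (S241, F2203). Machine vertices: (140.4827,174.1926) → (259.4640,174.1926) → (259.4640,108.5990) → (140.4827,108.5990) → (140.4827,174.1926). Closed: final G1 returns to the first vertex.

; LightBurn 1.7.01
; GRBL device profile, absolute coords
G21
G90
G00 X81.7302 Y52.3961
M3 S889
G1 X28.3972 Y133.1902 F946
G1 X288.4422 Y65.0399
G1 X95.3525 Y135.0394
G1 X131.7965 Y88.0480
G1 X60.1052 Y109.6252
M5
G00 X10.9140 Y129.9280
M3 S889
G1 X15.3844 Y157.8564 F946
G1 X41.8064 Y167.9492
G1 X63.7580 Y150.1134
G1 X59.2876 Y122.1850
G1 X32.8656 Y112.0922
G1 X10.9140 Y129.9280
M5
G00 X265.2512 Y193.6384
M3 S889
G1 X294.0349 Y191.3189 F946
G1 X291.7154 Y162.5352
G1 X262.9317 Y164.8547
G1 X265.2512 Y193.6384
M5
G00 X172.0633 Y53.3598
M3 S241
G1 X178.8337 Y54.6164 F2203
G1 X191.1788 Y62.3096
G1 X209.0985 Y76.4394
G1 X232.5930 Y97.0059
M5
G00 X140.4827 Y174.1926
M3 S241
G1 X259.4640 Y174.1926 F2203
G1 X259.4640 Y108.5990
G1 X140.4827 Y108.5990
G1 X140.4827 Y174.1926
M5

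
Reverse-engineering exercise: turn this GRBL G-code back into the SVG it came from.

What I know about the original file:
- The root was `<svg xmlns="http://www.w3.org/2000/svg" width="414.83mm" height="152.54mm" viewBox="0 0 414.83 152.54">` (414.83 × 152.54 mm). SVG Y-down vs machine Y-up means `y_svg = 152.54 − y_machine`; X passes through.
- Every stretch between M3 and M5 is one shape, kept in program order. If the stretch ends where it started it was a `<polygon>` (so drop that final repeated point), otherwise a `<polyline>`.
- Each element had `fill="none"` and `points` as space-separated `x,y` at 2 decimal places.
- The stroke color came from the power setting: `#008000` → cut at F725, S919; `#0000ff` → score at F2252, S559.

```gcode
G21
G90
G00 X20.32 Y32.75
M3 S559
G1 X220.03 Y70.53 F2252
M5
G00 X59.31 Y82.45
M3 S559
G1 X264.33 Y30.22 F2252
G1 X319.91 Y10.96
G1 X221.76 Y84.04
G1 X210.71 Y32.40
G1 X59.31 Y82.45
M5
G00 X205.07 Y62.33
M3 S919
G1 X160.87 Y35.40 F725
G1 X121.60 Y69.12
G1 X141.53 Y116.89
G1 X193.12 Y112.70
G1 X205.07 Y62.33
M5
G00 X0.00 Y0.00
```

<svg xmlns="http://www.w3.org/2000/svg" width="414.83mm" height="152.54mm" viewBox="0 0 414.83 152.54">
  <polyline points="20.32,119.79 220.03,82.01" fill="none" stroke="#0000ff"/>
  <polygon points="59.31,70.09 264.33,122.32 319.91,141.58 221.76,68.50 210.71,120.14" fill="none" stroke="#0000ff"/>
  <polygon points="205.07,90.21 160.87,117.14 121.60,83.42 141.53,35.65 193.12,39.84" fill="none" stroke="#008000"/>
</svg>

Each laser-on run becomes one SVG element. Flip Y back into SVG space with y_svg = 152.54 − y_machine.

Run 1: power S559 maps to stroke `#0000ff` (score). The run is open, so emit a `<polyline>` with points (Y-flipped): 20.32,119.79 220.03,82.01.

Run 2: S559 ⇒ score layer `#0000ff`. The run returns to its start, so emit a `<polygon>` with points (Y-flipped): 59.31,70.09 264.33,122.32 319.91,141.58 221.76,68.50 210.71,120.14.

Run 3: power S919 maps to stroke `#008000` (cut). The run returns to its start, so emit a `<polygon>` with points (Y-flipped): 205.07,90.21 160.87,117.14 121.60,83.42 141.53,35.65 193.12,39.84.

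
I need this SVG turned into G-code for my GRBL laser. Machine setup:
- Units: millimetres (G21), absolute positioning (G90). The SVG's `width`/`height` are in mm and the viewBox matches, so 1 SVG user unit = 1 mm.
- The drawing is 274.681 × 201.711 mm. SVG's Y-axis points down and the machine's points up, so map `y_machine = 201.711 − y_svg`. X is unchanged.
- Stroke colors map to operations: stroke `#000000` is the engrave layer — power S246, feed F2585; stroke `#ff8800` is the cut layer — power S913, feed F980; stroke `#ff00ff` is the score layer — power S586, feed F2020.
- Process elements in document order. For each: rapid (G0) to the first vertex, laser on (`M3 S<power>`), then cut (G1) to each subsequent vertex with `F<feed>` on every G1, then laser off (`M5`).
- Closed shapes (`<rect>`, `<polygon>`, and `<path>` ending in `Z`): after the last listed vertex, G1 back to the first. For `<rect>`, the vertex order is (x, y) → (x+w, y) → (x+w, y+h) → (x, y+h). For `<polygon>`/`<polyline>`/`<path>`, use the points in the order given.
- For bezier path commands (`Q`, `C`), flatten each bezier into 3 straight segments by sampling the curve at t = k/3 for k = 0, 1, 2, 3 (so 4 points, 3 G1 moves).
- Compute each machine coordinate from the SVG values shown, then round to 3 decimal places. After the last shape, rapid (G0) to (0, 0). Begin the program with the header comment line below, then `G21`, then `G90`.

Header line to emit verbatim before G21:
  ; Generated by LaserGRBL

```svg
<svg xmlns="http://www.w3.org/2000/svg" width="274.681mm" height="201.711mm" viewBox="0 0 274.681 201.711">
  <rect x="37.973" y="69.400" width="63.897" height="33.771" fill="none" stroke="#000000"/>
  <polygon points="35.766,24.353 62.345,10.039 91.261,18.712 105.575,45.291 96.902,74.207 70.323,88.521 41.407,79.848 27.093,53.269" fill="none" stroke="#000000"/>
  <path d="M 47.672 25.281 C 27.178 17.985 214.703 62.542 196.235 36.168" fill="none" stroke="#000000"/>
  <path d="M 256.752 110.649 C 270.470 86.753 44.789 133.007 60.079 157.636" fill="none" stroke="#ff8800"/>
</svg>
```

Since the viewBox matches the mm dimensions, user units are millimetres directly. The only transform is the Y-flip y_m = 201.711 − y_svg.

Shape 1 is a rectangle drawn with `<rect>`. Its stroke #000000 means engrave at S246, F2585. After flipping Y the toolpath is (37.973,132.311) → (101.870,132.311) → (101.870,98.540) → (37.973,98.540) → (37.973,132.311), returning to the start.

Shape 2 is a regular polygon drawn with `<polygon>`. Its stroke #000000 means engrave at S246, F2585. After flipping Y the toolpath is (35.766,177.358) → (62.345,191.672) → (91.261,182.999) → (105.575,156.420) → (96.902,127.504) → (70.323,113.190) → (41.407,121.863) → (27.093,148.442) → (35.766,177.358), returning to the start.

Shape 3 is a cubic bezier drawn with `<path>`. Its stroke #000000 means engrave at S246, F2585. After flipping Y the toolpath is (47.672,176.430) → (81.184,170.989) → (161.372,158.265) → (196.235,165.543).

Shape 4 is a cubic bezier drawn with `<path>`. Its stroke #ff8800 means cut at S913, F980. After flipping Y the toolpath is (256.752,91.062) → (208.462,94.974) → (107.321,72.513) → (60.079,44.075).

; Generated by LaserGRBL
G21
G90
G0 X37.973 Y132.311
M3 S246
G1 X101.870 Y132.311 F2585
G1 X101.870 Y98.540 F2585
G1 X37.973 Y98.540 F2585
G1 X37.973 Y132.311 F2585
M5
G0 X35.766 Y177.358
M3 S246
G1 X62.345 Y191.672 F2585
G1 X91.261 Y182.999 F2585
G1 X105.575 Y156.420 F2585
G1 X96.902 Y127.504 F2585
G1 X70.323 Y113.190 F2585
G1 X41.407 Y121.863 F2585
G1 X27.093 Y148.442 F2585
G1 X35.766 Y177.358 F2585
M5
G0 X47.672 Y176.430
M3 S246
G1 X81.184 Y170.989 F2585
G1 X161.372 Y158.265 F2585
G1 X196.235 Y165.543 F2585
M5
G0 X256.752 Y91.062
M3 S913
G1 X208.462 Y94.974 F980
G1 X107.321 Y72.513 F980
G1 X60.079 Y44.075 F980
M5
G0 X0.000 Y0.000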